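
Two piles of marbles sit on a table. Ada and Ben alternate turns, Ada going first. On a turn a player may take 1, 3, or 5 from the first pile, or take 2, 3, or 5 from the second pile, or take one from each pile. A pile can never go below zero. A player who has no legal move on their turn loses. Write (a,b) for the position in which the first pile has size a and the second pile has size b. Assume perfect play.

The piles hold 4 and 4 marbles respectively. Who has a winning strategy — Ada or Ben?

Ada wins.

Work bottom-up. With no move the player to move loses. Otherwise the position is W if at least one move leads to an L position for the opponent, and L if every move leads to a W.
No move ever increases a pile, so every position that can arise here has a ≤ 4 and b ≤ 4; it is enough to label the cells with 0 ≤ a ≤ 4 and 0 ≤ b ≤ 4.
Every move lowers a or b (never raises either), so fill the grid row by row in increasing a, and left to right within a row: each cell's successors are then already labelled.
      b=0  b=1  b=2  b=3  b=4
a=0:    L    L    W    W    W
a=1:    W    W    W    L    L
a=2:    L    L    W    W    W
a=3:    W    W    W    L    L
a=4:    L    L    W    W    W
Cells with no legal move (terminal, hence L): (0,0), (0,1).
The remaining L cells, each justified by listing all of its moves:
(1,3): moves to (0,3)(W), (1,1)(W), (1,0)(W), (0,2)(W); every one is W ⇒ L
(1,4): moves to (0,4)(W), (1,2)(W), (1,1)(W), (0,3)(W); every one is W ⇒ L
(2,0): the only move is to (1,0)(W), a W ⇒ L
(2,1): moves to (1,1)(W), (1,0)(W); every one is W ⇒ L
(3,3): moves to (2,3)(W), (0,3)(W), (3,1)(W), (3,0)(W), (2,2)(W); every one is W ⇒ L
(3,4): moves to (2,4)(W), (0,4)(W), (3,2)(W), (3,1)(W), (2,3)(W); every one is W ⇒ L
(4,0): moves to (3,0)(W), (1,0)(W); every one is W ⇒ L
(4,1): moves to (3,1)(W), (1,1)(W), (3,0)(W); every one is W ⇒ L
Every other cell has at least one move into one of the L cells above, so it is W.
From (4,4) Ada can move to (3,4), reaching an L position.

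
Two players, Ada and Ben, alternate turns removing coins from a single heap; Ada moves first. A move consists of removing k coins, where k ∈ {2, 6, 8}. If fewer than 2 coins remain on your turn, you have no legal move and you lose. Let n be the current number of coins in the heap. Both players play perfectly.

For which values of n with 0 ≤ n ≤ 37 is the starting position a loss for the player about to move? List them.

0, 1, 4, 5, 14, 15, 18, 19, 28, 29, 32, 33

Work bottom-up. With no move the player to move loses. Otherwise the position is W if at least one move leads to an L position for the opponent, and L if every move leads to a W.
n=0: no move → L
n=1: no move → L
n=2: can move to 0, which is L ⇒ W
n=3: can move to 1, which is L ⇒ W
n=4: the only move is to 2(W), a W ⇒ L
n=5: the only move is to 3(W), a W ⇒ L
n=6: can move to 4, which is L ⇒ W
n=7: can move to 5, which is L ⇒ W
n=8: can move to 0, which is L ⇒ W
n=9: can move to 1, which is L ⇒ W
n=10: can move to 4, which is L ⇒ W
n=11: can move to 5, which is L ⇒ W
n=12: can move to 4, which is L ⇒ W
n=13: can move to 5, which is L ⇒ W
n=14: moves to 12(W), 8(W), 6(W); every one is W ⇒ L
n=15: moves to 13(W), 9(W), 7(W); every one is W ⇒ L
n=16: can move to 14, which is L ⇒ W
n=17: can move to 15, which is L ⇒ W
n=18: moves to 16(W), 12(W), 10(W); every one is W ⇒ L
n=19: moves to 17(W), 13(W), 11(W); every one is W ⇒ L
n=20: can move to 18, which is L ⇒ W
n=21: can move to 19, which is L ⇒ W
n=22: can move to 14, which is L ⇒ W
n=23: can move to 15, which is L ⇒ W
n=24: can move to 18, which is L ⇒ W
n=25: can move to 19, which is L ⇒ W
n=26: can move to 18, which is L ⇒ W
n=27: can move to 19, which is L ⇒ W
n=28: moves to 26(W), 22(W), 20(W); every one is W ⇒ L
n=29: moves to 27(W), 23(W), 21(W); every one is W ⇒ L
n=30: can move to 28, which is L ⇒ W
n=31: can move to 29, which is L ⇒ W
n=32: moves to 30(W), 26(W), 24(W); every one is W ⇒ L
n=33: moves to 31(W), 27(W), 25(W); every one is W ⇒ L
n=34: can move to 32, which is L ⇒ W
n=35: can move to 33, which is L ⇒ W
n=36: can move to 28, which is L ⇒ W
n=37: can move to 29, which is L ⇒ W
The losing starting values of n are exactly the entries labelled L in this table (12 of them).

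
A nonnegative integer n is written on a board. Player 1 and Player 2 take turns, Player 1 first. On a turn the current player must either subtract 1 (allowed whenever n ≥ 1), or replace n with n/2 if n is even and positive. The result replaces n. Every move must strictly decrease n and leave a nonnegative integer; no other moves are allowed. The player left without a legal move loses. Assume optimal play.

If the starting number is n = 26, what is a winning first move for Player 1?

Label each position W (a win for the player to move) or L (a loss). A position with no legal move is L; any other position is W exactly when some move reaches an L, and L when every move reaches a W.
n=0: no move → L
n=1: reaches L-position 0 → W
n=2: only reaches 1(W), which is W → L
n=3: reaches L-position 2 → W
n=4: reaches L-position 2 → W
n=5: only reaches 4(W), which is W → L
n=6: reaches L-position 5 → W
n=7: only reaches 6(W), which is W → L
n=8: reaches L-position 7 → W
n=9: only reaches 8(W), which is W → L
n=10: reaches L-position 5 → W
n=11: only reaches 10(W), which is W → L
n=12: reaches L-position 11 → W
n=13: only reaches 12(W), which is W → L
n=14: reaches L-position 7 → W
n=15: only reaches 14(W), which is W → L
n=16: reaches L-position 15 → W
n=17: only reaches 16(W), which is W → L
n=18: reaches L-position 9 → W
n=19: only reaches 18(W), which is W → L
n=20: reaches L-position 19 → W
n=21: only reaches 20(W), which is W → L
n=22: reaches L-position 11 → W
n=23: only reaches 22(W), which is W → L
n=24: reaches L-position 23 → W
n=25: only reaches 24(W), which is W → L
n=26: reaches L-position 13 → W
From 26, the L positions reachable in one move are: 13, 25. Any move reaching one of these is winning.

Move to 13.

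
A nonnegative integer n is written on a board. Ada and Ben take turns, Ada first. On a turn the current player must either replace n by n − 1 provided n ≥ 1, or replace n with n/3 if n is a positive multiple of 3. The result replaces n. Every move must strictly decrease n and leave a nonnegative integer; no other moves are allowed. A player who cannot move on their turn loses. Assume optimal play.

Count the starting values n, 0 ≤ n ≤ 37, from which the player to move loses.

18

Label each position W (a win for the player to move) or L (a loss). A position with no legal move is L; any other position is W exactly when some move reaches an L, and L when every move reaches a W.
n=0: no move → L
n=1: →0(L), so W
n=2: →1(W) only, which is W, so L
n=3: →2(L), so W
n=4: →3(W) only, which is W, so L
n=5: →4(L), so W
n=6: →2(L), so W
n=7: →6(W) only, which is W, so L
n=8: →7(L), so W
n=9: →3(W), 8(W) — all W, so L
n=10: →9(L), so W
n=11: →10(W) only, which is W, so L
n=12: →4(L), so W
n=13: →12(W) only, which is W, so L
n=14: →13(L), so W
n=15: →5(W), 14(W) — all W, so L
n=16: →15(L), so W
n=17: →16(W) only, which is W, so L
n=18: →17(L), so W
n=19: →18(W) only, which is W, so L
n=20: →19(L), so W
n=21: →7(L), so W
n=22: →21(W) only, which is W, so L
n=23: →22(L), so W
n=24: →8(W), 23(W) — all W, so L
n=25: →24(L), so W
n=26: →25(W) only, which is W, so L
n=27: →9(L), so W
n=28: →27(W) only, which is W, so L
n=29: →28(L), so W
n=30: →10(W), 29(W) — all W, so L
n=31: →30(L), so W
n=32: →31(W) only, which is W, so L
n=33: →11(L), so W
n=34: →33(W) only, which is W, so L
n=35: →34(L), so W
n=36: →12(W), 35(W) — all W, so L
n=37: →36(L), so W
L entries with 0 ≤ n ≤ 37: n = 0, 2, 4, 7, 9, 11, 13, 15, 17, 19, 22, 24, 26, 28, 30, 32, 34, 36; that makes 18.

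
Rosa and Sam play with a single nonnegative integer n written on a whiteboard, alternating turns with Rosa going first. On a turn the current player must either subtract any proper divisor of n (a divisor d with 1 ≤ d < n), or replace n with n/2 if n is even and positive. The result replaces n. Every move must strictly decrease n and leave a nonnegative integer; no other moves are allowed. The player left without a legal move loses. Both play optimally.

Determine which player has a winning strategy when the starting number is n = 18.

Rosa wins.

Work bottom-up. With no move the player to move loses. Otherwise the position is W if at least one move leads to an L position for the opponent, and L if every move leads to a W.
n=0: no move → L
n=1: no move → L
n=2: W (go to 1, an L position)
n=3: L (sole option 2(W) is W)
n=4: W (go to 3, an L position)
n=5: L (sole option 4(W) is W)
n=6: W (go to 3, an L position)
n=7: L (sole option 6(W) is W)
n=8: W (go to 7, an L position)
n=9: L (options 6(W), 8(W) are all W)
n=10: W (go to 5, an L position)
n=11: L (sole option 10(W) is W)
n=12: W (go to 9, an L position)
n=13: L (sole option 12(W) is W)
n=14: W (go to 7, an L position)
n=15: L (options 10(W), 12(W), 14(W) are all W)
n=16: W (go to 15, an L position)
n=17: L (sole option 16(W) is W)
n=18: W (go to 9, an L position)
The starting position 18 is W: Rosa should move to 9, handing over an L position.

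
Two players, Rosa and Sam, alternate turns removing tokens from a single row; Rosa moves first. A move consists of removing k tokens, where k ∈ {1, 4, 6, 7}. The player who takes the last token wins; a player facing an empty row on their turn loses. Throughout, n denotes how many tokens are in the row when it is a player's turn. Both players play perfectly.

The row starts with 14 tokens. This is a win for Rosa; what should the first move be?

Remove 1, leaving 13.

Classify positions by backward induction: terminal positions (no move available) are L. From any other position, the mover wins iff some move reaches an L.
n=0: no move → L
n=1: reaches L-position 0 → W
n=2: only reaches 1(W), which is W → L
n=3: reaches L-position 2 → W
n=4: reaches L-position 0 → W
n=5: only reaches 4(W), 1(W), all W → L
n=6: reaches L-position 5 → W
n=7: reaches L-position 0 → W
n=8: reaches L-position 2 → W
n=9: reaches L-position 5 → W
n=10: only reaches 9(W), 6(W), 4(W), 3(W), all W → L
n=11: reaches L-position 10 → W
n=12: reaches L-position 5 → W
n=13: only reaches 12(W), 9(W), 7(W), 6(W), all W → L
n=14: reaches L-position 13 → W
From 14, the L positions reachable in one move are: 13, 10. Any move reaching one of these is winning.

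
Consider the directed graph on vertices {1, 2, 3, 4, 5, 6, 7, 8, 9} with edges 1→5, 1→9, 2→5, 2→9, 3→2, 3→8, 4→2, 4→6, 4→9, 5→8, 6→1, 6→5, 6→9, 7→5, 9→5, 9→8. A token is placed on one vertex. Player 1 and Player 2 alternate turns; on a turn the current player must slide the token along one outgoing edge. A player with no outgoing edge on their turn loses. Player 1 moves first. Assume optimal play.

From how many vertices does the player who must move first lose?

4

Positions with no move are L. A position that does have a move is losing for the player to move precisely when every available move leads to a winning position for the opponent. Fill in the labels:
Every edge goes from a vertex to one that appears earlier in the order 8, 5, 9, 2, 1, 7, 6, 4, 3, so processing vertices in that order labels each vertex after all of its successors.
8: no outgoing edge → L
5: →8(L), so W
9: →8(L), so W
2: →9(W), 5(W) — all W, so L
1: →9(W), 5(W) — all W, so L
7: →5(W) only, which is W, so L
6: →1(L), so W
4: →2(L), so W
3: →2(L), so W
The L vertices are 1, 2, 7, 8; that is 4 in all.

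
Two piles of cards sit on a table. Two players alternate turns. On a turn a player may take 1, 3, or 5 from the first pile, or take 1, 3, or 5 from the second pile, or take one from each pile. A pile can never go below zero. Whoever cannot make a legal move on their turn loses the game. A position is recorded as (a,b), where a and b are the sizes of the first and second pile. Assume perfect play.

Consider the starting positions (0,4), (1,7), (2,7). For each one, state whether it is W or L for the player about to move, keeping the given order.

Positions with no move are L. A position that does have a move is losing for the player to move precisely when every available move leads to a winning position for the opponent. Fill in the labels:
No move ever increases a pile, so every position that can arise here has a ≤ 2 and b ≤ 7; it is enough to label the cells with 0 ≤ a ≤ 2 and 0 ≤ b ≤ 7.
Every move lowers a or b (never raises either), so fill the grid row by row in increasing a, and left to right within a row: each cell's successors are then already labelled.
      b=0  b=1  b=2  b=3  b=4  b=5  b=6  b=7
a=0:    L    W    L    W    L    W    L    W
a=1:    W    W    W    W    W    W    W    W
a=2:    L    W    L    W    L    W    L    W
Cells with no legal move (terminal, hence L): (0,0).
The remaining L cells, each justified by listing all of its moves:
(0,2): only reaches (0,1)(W), which is W → L
(0,4): only reaches (0,3)(W), (0,1)(W), all W → L
(0,6): only reaches (0,5)(W), (0,3)(W), (0,1)(W), all W → L
(2,0): only reaches (1,0)(W), which is W → L
(2,2): only reaches (1,2)(W), (2,1)(W), (1,1)(W), all W → L
(2,4): only reaches (1,4)(W), (2,3)(W), (2,1)(W), (1,3)(W), all W → L
(2,6): only reaches (1,6)(W), (2,5)(W), (2,3)(W), (2,1)(W), (1,5)(W), all W → L
Every other cell has at least one move into one of the L cells above, so it is W.
(0,4): one of the L cells justified above, so L
(1,7): the move to (0,6) reaches an L cell, so W
(2,7): the move to (2,6) reaches an L cell, so W

(0,4): L, (1,7): W, (2,7): W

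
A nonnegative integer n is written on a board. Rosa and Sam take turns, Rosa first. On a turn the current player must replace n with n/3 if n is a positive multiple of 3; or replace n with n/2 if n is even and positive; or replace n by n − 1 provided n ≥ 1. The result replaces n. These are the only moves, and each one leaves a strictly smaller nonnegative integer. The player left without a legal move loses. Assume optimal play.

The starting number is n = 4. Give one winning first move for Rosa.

Compute win/loss labels from the base case upward. A position with no move is L. Any other position is W if it can reach an L in one move, else L.
n=0: no move → L
n=1: can move to 0, which is L ⇒ W
n=2: the only move is to 1(W), a W ⇒ L
n=3: can move to 2, which is L ⇒ W
n=4: can move to 2, which is L ⇒ W
From 4, the L positions reachable in one move are: 2.

Move to 2.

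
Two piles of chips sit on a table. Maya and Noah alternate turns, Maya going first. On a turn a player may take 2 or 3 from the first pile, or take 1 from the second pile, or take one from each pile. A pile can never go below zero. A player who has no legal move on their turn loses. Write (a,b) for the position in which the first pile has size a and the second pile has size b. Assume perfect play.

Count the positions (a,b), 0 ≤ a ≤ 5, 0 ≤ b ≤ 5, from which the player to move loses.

Build the W/L table. Terminal = L. A non-terminal position is W if it has a move to some L; otherwise it is L.
Every move lowers a or b (never raises either), so fill the grid row by row in increasing a, and left to right within a row: each cell's successors are then already labelled.
      b=0  b=1  b=2  b=3  b=4  b=5
a=0:    L    W    L    W    L    W
a=1:    L    W    L    W    L    W
a=2:    W    W    W    W    W    W
a=3:    W    L    W    L    W    L
a=4:    W    L    W    L    W    L
a=5:    L    W    W    W    W    W
Cells with no legal move (terminal, hence L): (0,0), (1,0).
The remaining L cells, each justified by listing all of its moves:
(0,2): →(0,1)(W) only, which is W, so L
(0,4): →(0,3)(W) only, which is W, so L
(1,2): →(1,1)(W), (0,1)(W) — all W, so L
(1,4): →(1,3)(W), (0,3)(W) — all W, so L
(3,1): →(1,1)(W), (0,1)(W), (3,0)(W), (2,0)(W) — all W, so L
(3,3): →(1,3)(W), (0,3)(W), (3,2)(W), (2,2)(W) — all W, so L
(3,5): →(1,5)(W), (0,5)(W), (3,4)(W), (2,4)(W) — all W, so L
(4,1): →(2,1)(W), (1,1)(W), (4,0)(W), (3,0)(W) — all W, so L
(4,3): →(2,3)(W), (1,3)(W), (4,2)(W), (3,2)(W) — all W, so L
(4,5): →(2,5)(W), (1,5)(W), (4,4)(W), (3,4)(W) — all W, so L
(5,0): →(3,0)(W), (2,0)(W) — all W, so L
Every other cell has at least one move into one of the L cells above, so it is W.
L cells per row: a=0: 3, a=1: 3, a=2: 0, a=3: 3, a=4: 3, a=5: 1; total 13.

13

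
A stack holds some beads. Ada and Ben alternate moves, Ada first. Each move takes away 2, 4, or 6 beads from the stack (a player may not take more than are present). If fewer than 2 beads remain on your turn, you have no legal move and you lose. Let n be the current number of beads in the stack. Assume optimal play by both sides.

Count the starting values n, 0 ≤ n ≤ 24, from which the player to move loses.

7

Classify positions by backward induction: terminal positions (no move available) are L. From any other position, the mover wins iff some move reaches an L.
n=0: no move → L
n=1: no move → L
n=2: W (go to 0, an L position)
n=3: W (go to 1, an L position)
n=4: W (go to 0, an L position)
n=5: W (go to 1, an L position)
n=6: W (go to 0, an L position)
n=7: W (go to 1, an L position)
n=8: L (options 6(W), 4(W), 2(W) are all W)
n=9: L (options 7(W), 5(W), 3(W) are all W)
n=10: W (go to 8, an L position)
n=11: W (go to 9, an L position)
n=12: W (go to 8, an L position)
n=13: W (go to 9, an L position)
n=14: W (go to 8, an L position)
n=15: W (go to 9, an L position)
n=16: L (options 14(W), 12(W), 10(W) are all W)
n=17: L (options 15(W), 13(W), 11(W) are all W)
n=18: W (go to 16, an L position)
n=19: W (go to 17, an L position)
n=20: W (go to 16, an L position)
n=21: W (go to 17, an L position)
n=22: W (go to 16, an L position)
n=23: W (go to 17, an L position)
n=24: L (options 22(W), 20(W), 18(W) are all W)
L entries with 0 ≤ n ≤ 24: n = 0, 1, 8, 9, 16, 17, 24; that makes 7.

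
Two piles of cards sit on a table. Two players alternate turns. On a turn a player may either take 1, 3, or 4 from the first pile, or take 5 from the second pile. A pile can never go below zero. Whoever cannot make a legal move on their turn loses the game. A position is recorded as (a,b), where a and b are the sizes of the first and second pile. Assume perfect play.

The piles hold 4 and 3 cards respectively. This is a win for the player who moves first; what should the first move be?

Move to (0,3).

Label each position W (a win for the player to move) or L (a loss). A position with no legal move is L; any other position is W exactly when some move reaches an L, and L when every move reaches a W.
No move ever increases a pile, so every position that can arise here has a ≤ 4 and b ≤ 3; it is enough to label the cells with 0 ≤ a ≤ 4 and 0 ≤ b ≤ 3.
Every move lowers a or b (never raises either), so fill the grid row by row in increasing a, and left to right within a row: each cell's successors are then already labelled.
      b=0  b=1  b=2  b=3
a=0:    L    L    L    L
a=1:    W    W    W    W
a=2:    L    L    L    L
a=3:    W    W    W    W
a=4:    W    W    W    W
Cells with no legal move (terminal, hence L): (0,0), (0,1), (0,2), (0,3).
The remaining L cells, each justified by listing all of its moves:
(2,0): the only move is to (1,0)(W), a W ⇒ L
(2,1): the only move is to (1,1)(W), a W ⇒ L
(2,2): the only move is to (1,2)(W), a W ⇒ L
(2,3): the only move is to (1,3)(W), a W ⇒ L
Every other cell has at least one move into one of the L cells above, so it is W.
From (4,3), the L positions reachable in one move are: (0,3).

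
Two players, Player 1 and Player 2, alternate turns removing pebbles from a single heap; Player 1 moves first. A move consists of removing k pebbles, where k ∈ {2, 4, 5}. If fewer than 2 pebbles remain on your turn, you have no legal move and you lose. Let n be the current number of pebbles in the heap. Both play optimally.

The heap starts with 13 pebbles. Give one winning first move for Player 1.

Work bottom-up. With no move the player to move loses. Otherwise the position is W if at least one move leads to an L position for the opponent, and L if every move leads to a W.
n=0: no move → L
n=1: no move → L
n=2: →0(L), so W
n=3: →1(L), so W
n=4: →0(L), so W
n=5: →1(L), so W
n=6: →1(L), so W
n=7: →5(W), 3(W), 2(W) — all W, so L
n=8: →6(W), 4(W), 3(W) — all W, so L
n=9: →7(L), so W
n=10: →8(L), so W
n=11: →7(L), so W
n=12: →8(L), so W
n=13: →8(L), so W
From 13, the L positions reachable in one move are: 8.

Remove 5, leaving 8.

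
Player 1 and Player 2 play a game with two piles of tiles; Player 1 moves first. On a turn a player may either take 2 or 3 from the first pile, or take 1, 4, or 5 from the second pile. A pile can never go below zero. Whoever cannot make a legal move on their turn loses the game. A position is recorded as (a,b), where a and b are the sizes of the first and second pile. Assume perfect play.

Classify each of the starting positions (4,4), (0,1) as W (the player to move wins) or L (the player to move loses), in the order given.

(4,4): L, (0,1): W

Use the standard recursion: the mover loses at a terminal position; elsewhere, the mover wins exactly when some move hands the opponent an L position.
No move ever increases a pile, so every position that can arise here has a ≤ 4 and b ≤ 4; it is enough to label the cells with 0 ≤ a ≤ 4 and 0 ≤ b ≤ 4.
Every move lowers a or b (never raises either), so fill the grid row by row in increasing a, and left to right within a row: each cell's successors are then already labelled.
      b=0  b=1  b=2  b=3  b=4
a=0:    L    W    L    W    W
a=1:    L    W    L    W    W
a=2:    W    L    W    L    W
a=3:    W    L    W    L    W
a=4:    W    W    W    W    L
Cells with no legal move (terminal, hence L): (0,0), (1,0).
The remaining L cells, each justified by listing all of its moves:
(0,2): L (sole option (0,1)(W) is W)
(1,2): L (sole option (1,1)(W) is W)
(2,1): L (options (0,1)(W), (2,0)(W) are all W)
(2,3): L (options (0,3)(W), (2,2)(W) are all W)
(3,1): L (options (1,1)(W), (0,1)(W), (3,0)(W) are all W)
(3,3): L (options (1,3)(W), (0,3)(W), (3,2)(W) are all W)
(4,4): L (options (2,4)(W), (1,4)(W), (4,3)(W), (4,0)(W) are all W)
Every other cell has at least one move into one of the L cells above, so it is W.
(4,4): one of the L cells justified above, so L
(0,1): the move to (0,0) reaches an L cell, so W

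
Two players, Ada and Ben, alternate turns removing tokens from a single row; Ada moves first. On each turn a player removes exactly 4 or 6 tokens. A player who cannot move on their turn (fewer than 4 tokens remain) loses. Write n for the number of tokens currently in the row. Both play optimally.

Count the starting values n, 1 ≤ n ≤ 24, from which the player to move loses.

Label each position W (a win for the player to move) or L (a loss). A position with no legal move is L; any other position is W exactly when some move reaches an L, and L when every move reaches a W.
n=0: no move → L
n=1: no move → L
n=2: no move → L
n=3: no move → L
n=4: can move to 0, which is L ⇒ W
n=5: can move to 1, which is L ⇒ W
n=6: can move to 2, which is L ⇒ W
n=7: can move to 3, which is L ⇒ W
n=8: can move to 2, which is L ⇒ W
n=9: can move to 3, which is L ⇒ W
n=10: moves to 6(W), 4(W); every one is W ⇒ L
n=11: moves to 7(W), 5(W); every one is W ⇒ L
n=12: moves to 8(W), 6(W); every one is W ⇒ L
n=13: moves to 9(W), 7(W); every one is W ⇒ L
n=14: can move to 10, which is L ⇒ W
n=15: can move to 11, which is L ⇒ W
n=16: can move to 12, which is L ⇒ W
n=17: can move to 13, which is L ⇒ W
n=18: can move to 12, which is L ⇒ W
n=19: can move to 13, which is L ⇒ W
n=20: moves to 16(W), 14(W); every one is W ⇒ L
n=21: moves to 17(W), 15(W); every one is W ⇒ L
n=22: moves to 18(W), 16(W); every one is W ⇒ L
n=23: moves to 19(W), 17(W); every one is W ⇒ L
n=24: can move to 20, which is L ⇒ W
L entries with 1 ≤ n ≤ 24 (n=0 is outside the asked range and is not counted): n = 1, 2, 3, 10, 11, 12, 13, 20, 21, 22, 23; that makes 11.

11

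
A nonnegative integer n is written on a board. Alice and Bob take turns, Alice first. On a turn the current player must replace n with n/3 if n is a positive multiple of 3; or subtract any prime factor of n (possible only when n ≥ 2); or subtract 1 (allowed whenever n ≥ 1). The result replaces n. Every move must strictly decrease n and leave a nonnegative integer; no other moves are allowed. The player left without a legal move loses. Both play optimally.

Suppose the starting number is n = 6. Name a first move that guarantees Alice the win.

Move to 4.

Compute win/loss labels from the base case upward. A position with no move is L. Any other position is W if it can reach an L in one move, else L.
n=0: no move → L
n=1: →0(L), so W
n=2: →0(L), so W
n=3: →0(L), so W
n=4: →2(W), 3(W) — all W, so L
n=5: →0(L), so W
n=6: →4(L), so W
From 6, the L positions reachable in one move are: 4.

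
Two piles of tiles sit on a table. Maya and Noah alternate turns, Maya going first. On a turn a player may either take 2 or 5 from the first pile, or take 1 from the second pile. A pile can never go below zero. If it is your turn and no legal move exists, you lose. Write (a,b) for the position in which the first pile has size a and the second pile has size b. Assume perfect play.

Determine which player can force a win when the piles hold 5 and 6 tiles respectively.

Maya wins.

Build the W/L table. Terminal = L. A non-terminal position is W if it has a move to some L; otherwise it is L.
No move ever increases a pile, so every position that can arise here has a ≤ 5 and b ≤ 6; it is enough to label the cells with 0 ≤ a ≤ 5 and 0 ≤ b ≤ 6.
Every move lowers a or b (never raises either), so fill the grid row by row in increasing a, and left to right within a row: each cell's successors are then already labelled.
      b=0  b=1  b=2  b=3  b=4  b=5  b=6
a=0:    L    W    L    W    L    W    L
a=1:    L    W    L    W    L    W    L
a=2:    W    L    W    L    W    L    W
a=3:    W    L    W    L    W    L    W
a=4:    L    W    L    W    L    W    L
a=5:    W    W    W    W    W    W    W
Cells with no legal move (terminal, hence L): (0,0), (1,0).
The remaining L cells, each justified by listing all of its moves:
(0,2): the only move is to (0,1)(W), a W ⇒ L
(0,4): the only move is to (0,3)(W), a W ⇒ L
(0,6): the only move is to (0,5)(W), a W ⇒ L
(1,2): the only move is to (1,1)(W), a W ⇒ L
(1,4): the only move is to (1,3)(W), a W ⇒ L
(1,6): the only move is to (1,5)(W), a W ⇒ L
(2,1): moves to (0,1)(W), (2,0)(W); every one is W ⇒ L
(2,3): moves to (0,3)(W), (2,2)(W); every one is W ⇒ L
(2,5): moves to (0,5)(W), (2,4)(W); every one is W ⇒ L
(3,1): moves to (1,1)(W), (3,0)(W); every one is W ⇒ L
(3,3): moves to (1,3)(W), (3,2)(W); every one is W ⇒ L
(3,5): moves to (1,5)(W), (3,4)(W); every one is W ⇒ L
(4,0): the only move is to (2,0)(W), a W ⇒ L
(4,2): moves to (2,2)(W), (4,1)(W); every one is W ⇒ L
(4,4): moves to (2,4)(W), (4,3)(W); every one is W ⇒ L
(4,6): moves to (2,6)(W), (4,5)(W); every one is W ⇒ L
Every other cell has at least one move into one of the L cells above, so it is W.
From (5,6) Maya can move to (0,6), reaching an L position.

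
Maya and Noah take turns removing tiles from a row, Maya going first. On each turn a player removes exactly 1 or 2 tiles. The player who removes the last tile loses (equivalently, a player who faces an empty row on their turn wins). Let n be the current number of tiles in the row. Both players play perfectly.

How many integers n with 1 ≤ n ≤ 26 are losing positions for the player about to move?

9

Positions with no move are W. A position that does have a move is losing for the player to move precisely when every available move leads to a winning position for the opponent. Fill in the labels:
n=0: no move; the opponent has just taken the last tile and therefore loses → W
n=1: →0(W) only, which is W, so L
n=2: →1(L), so W
n=3: →1(L), so W
n=4: →3(W), 2(W) — all W, so L
n=5: →4(L), so W
n=6: →4(L), so W
n=7: →6(W), 5(W) — all W, so L
n=8: →7(L), so W
n=9: →7(L), so W
n=10: →9(W), 8(W) — all W, so L
n=11: →10(L), so W
n=12: →10(L), so W
n=13: →12(W), 11(W) — all W, so L
n=14: →13(L), so W
n=15: →13(L), so W
n=16: →15(W), 14(W) — all W, so L
n=17: →16(L), so W
n=18: →16(L), so W
n=19: →18(W), 17(W) — all W, so L
n=20: →19(L), so W
n=21: →19(L), so W
n=22: →21(W), 20(W) — all W, so L
n=23: →22(L), so W
n=24: →22(L), so W
n=25: →24(W), 23(W) — all W, so L
n=26: →25(L), so W
L entries with 1 ≤ n ≤ 26 (the range starts at n=1): n = 1, 4, 7, 10, 13, 16, 19, 22, 25; that makes 9.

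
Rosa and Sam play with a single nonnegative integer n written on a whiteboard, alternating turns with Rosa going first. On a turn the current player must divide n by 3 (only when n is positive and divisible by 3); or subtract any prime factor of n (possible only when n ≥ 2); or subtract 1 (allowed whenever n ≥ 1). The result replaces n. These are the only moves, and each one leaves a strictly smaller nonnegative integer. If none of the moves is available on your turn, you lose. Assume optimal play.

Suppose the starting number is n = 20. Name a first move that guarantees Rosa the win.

Move to 18.

Compute win/loss labels from the base case upward. A position with no move is L. Any other position is W if it can reach an L in one move, else L.
n=0: no move → L
n=1: reaches L-position 0 → W
n=2: reaches L-position 0 → W
n=3: reaches L-position 0 → W
n=4: only reaches 2(W), 3(W), all W → L
n=5: reaches L-position 0 → W
n=6: reaches L-position 4 → W
n=7: reaches L-position 0 → W
n=8: only reaches 6(W), 7(W), all W → L
n=9: reaches L-position 8 → W
n=10: reaches L-position 8 → W
n=11: reaches L-position 0 → W
n=12: reaches L-position 4 → W
n=13: reaches L-position 0 → W
n=14: only reaches 7(W), 12(W), 13(W), all W → L
n=15: reaches L-position 14 → W
n=16: reaches L-position 14 → W
n=17: reaches L-position 0 → W
n=18: only reaches 6(W), 15(W), 16(W), 17(W), all W → L
n=19: reaches L-position 0 → W
n=20: reaches L-position 18 → W
From 20, the L positions reachable in one move are: 18.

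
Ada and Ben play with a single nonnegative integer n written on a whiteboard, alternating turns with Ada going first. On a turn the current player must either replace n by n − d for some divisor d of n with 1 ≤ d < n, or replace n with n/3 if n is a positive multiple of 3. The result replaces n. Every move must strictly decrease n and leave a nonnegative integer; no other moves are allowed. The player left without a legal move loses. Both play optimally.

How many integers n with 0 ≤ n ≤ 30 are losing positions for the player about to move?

13

Work bottom-up. With no move the player to move loses. Otherwise the position is W if at least one move leads to an L position for the opponent, and L if every move leads to a W.
n=0: no move → L
n=1: no move → L
n=2: W (go to 1, an L position)
n=3: W (go to 1, an L position)
n=4: L (options 2(W), 3(W) are all W)
n=5: W (go to 4, an L position)
n=6: W (go to 4, an L position)
n=7: L (sole option 6(W) is W)
n=8: W (go to 4, an L position)
n=9: L (options 3(W), 6(W), 8(W) are all W)
n=10: W (go to 9, an L position)
n=11: L (sole option 10(W) is W)
n=12: W (go to 4, an L position)
n=13: L (sole option 12(W) is W)
n=14: W (go to 7, an L position)
n=15: L (options 5(W), 10(W), 12(W), 14(W) are all W)
n=16: W (go to 15, an L position)
n=17: L (sole option 16(W) is W)
n=18: W (go to 9, an L position)
n=19: L (sole option 18(W) is W)
n=20: W (go to 15, an L position)
n=21: W (go to 7, an L position)
n=22: W (go to 11, an L position)
n=23: L (sole option 22(W) is W)
n=24: W (go to 23, an L position)
n=25: L (options 20(W), 24(W) are all W)
n=26: W (go to 13, an L position)
n=27: W (go to 9, an L position)
n=28: L (options 14(W), 21(W), 24(W), 26(W), 27(W) are all W)
n=29: W (go to 28, an L position)
n=30: W (go to 15, an L position)
L entries with 0 ≤ n ≤ 30: n = 0, 1, 4, 7, 9, 11, 13, 15, 17, 19, 23, 25, 28; that makes 13.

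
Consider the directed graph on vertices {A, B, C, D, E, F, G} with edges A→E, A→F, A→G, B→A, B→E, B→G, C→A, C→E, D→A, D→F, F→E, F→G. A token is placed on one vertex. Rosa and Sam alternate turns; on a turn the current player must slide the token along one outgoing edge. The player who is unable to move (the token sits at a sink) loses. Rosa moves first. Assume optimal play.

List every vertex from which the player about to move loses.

D, E, G

Classify positions by backward induction: terminal positions (no move available) are L. From any other position, the mover wins iff some move reaches an L.
Every edge goes from a vertex to one that appears earlier in the order G, E, F, A, C, B, D, so processing vertices in that order labels each vertex after all of its successors.
G: no outgoing edge → L
E: no outgoing edge → L
F: reaches L-position E → W
A: reaches L-position E → W
C: reaches L-position E → W
B: reaches L-position E → W
D: only reaches A(W), F(W), all W → L
Reading off the rows marked L gives the requested list; there are 3 such vertices.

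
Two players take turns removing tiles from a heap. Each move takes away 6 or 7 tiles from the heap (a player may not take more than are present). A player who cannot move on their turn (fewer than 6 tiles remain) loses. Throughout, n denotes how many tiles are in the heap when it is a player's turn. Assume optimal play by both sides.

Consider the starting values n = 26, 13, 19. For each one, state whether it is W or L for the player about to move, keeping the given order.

Use the standard recursion: the mover loses at a terminal position; elsewhere, the mover wins exactly when some move hands the opponent an L position.
n=0: no move → L
n=1: no move → L
n=2: no move → L
n=3: no move → L
n=4: no move → L
n=5: no move → L
n=6: W (go to 0, an L position)
n=7: W (go to 1, an L position)
n=8: W (go to 2, an L position)
n=9: W (go to 3, an L position)
n=10: W (go to 4, an L position)
n=11: W (go to 5, an L position)
n=12: W (go to 5, an L position)
n=13: L (options 7(W), 6(W) are all W)
n=14: L (options 8(W), 7(W) are all W)
n=15: L (options 9(W), 8(W) are all W)
n=16: L (options 10(W), 9(W) are all W)
n=17: L (options 11(W), 10(W) are all W)
n=18: L (options 12(W), 11(W) are all W)
n=19: W (go to 13, an L position)
n=20: W (go to 14, an L position)
n=21: W (go to 15, an L position)
n=22: W (go to 16, an L position)
n=23: W (go to 17, an L position)
n=24: W (go to 18, an L position)
n=25: W (go to 18, an L position)
n=26: L (options 20(W), 19(W) are all W)

26: L, 13: L, 19: W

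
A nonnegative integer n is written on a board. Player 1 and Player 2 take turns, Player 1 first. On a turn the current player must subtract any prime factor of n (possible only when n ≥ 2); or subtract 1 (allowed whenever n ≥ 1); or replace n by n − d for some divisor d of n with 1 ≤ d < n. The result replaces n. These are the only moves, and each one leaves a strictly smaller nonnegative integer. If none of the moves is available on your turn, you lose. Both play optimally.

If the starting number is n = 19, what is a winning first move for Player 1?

Compute win/loss labels from the base case upward. A position with no move is L. Any other position is W if it can reach an L in one move, else L.
n=0: no move → L
n=1: reaches L-position 0 → W
n=2: reaches L-position 0 → W
n=3: reaches L-position 0 → W
n=4: only reaches 2(W), 3(W), all W → L
n=5: reaches L-position 0 → W
n=6: reaches L-position 4 → W
n=7: reaches L-position 0 → W
n=8: reaches L-position 4 → W
n=9: only reaches 6(W), 8(W), all W → L
n=10: reaches L-position 9 → W
n=11: reaches L-position 0 → W
n=12: reaches L-position 9 → W
n=13: reaches L-position 0 → W
n=14: only reaches 7(W), 12(W), 13(W), all W → L
n=15: reaches L-position 14 → W
n=16: reaches L-position 14 → W
n=17: reaches L-position 0 → W
n=18: reaches L-position 9 → W
n=19: reaches L-position 0 → W
From 19, the L positions reachable in one move are: 0.

Move to 0.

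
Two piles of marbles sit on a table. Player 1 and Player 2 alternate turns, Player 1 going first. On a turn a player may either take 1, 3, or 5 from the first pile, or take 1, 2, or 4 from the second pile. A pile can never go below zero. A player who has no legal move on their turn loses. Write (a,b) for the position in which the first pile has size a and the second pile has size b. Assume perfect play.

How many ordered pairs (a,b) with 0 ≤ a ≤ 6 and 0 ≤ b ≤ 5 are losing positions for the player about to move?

Work bottom-up. With no move the player to move loses. Otherwise the position is W if at least one move leads to an L position for the opponent, and L if every move leads to a W.
Every move lowers a or b (never raises either), so fill the grid row by row in increasing a, and left to right within a row: each cell's successors are then already labelled.
      b=0  b=1  b=2  b=3  b=4  b=5
a=0:    L    W    W    L    W    W
a=1:    W    L    W    W    L    W
a=2:    L    W    W    L    W    W
a=3:    W    L    W    W    L    W
a=4:    L    W    W    L    W    W
a=5:    W    L    W    W    L    W
a=6:    L    W    W    L    W    W
Cells with no legal move (terminal, hence L): (0,0).
The remaining L cells, each justified by listing all of its moves:
(0,3): moves to (0,2)(W), (0,1)(W); every one is W ⇒ L
(1,1): moves to (0,1)(W), (1,0)(W); every one is W ⇒ L
(1,4): moves to (0,4)(W), (1,3)(W), (1,2)(W), (1,0)(W); every one is W ⇒ L
(2,0): the only move is to (1,0)(W), a W ⇒ L
(2,3): moves to (1,3)(W), (2,2)(W), (2,1)(W); every one is W ⇒ L
(3,1): moves to (2,1)(W), (0,1)(W), (3,0)(W); every one is W ⇒ L
(3,4): moves to (2,4)(W), (0,4)(W), (3,3)(W), (3,2)(W), (3,0)(W); every one is W ⇒ L
(4,0): moves to (3,0)(W), (1,0)(W); every one is W ⇒ L
(4,3): moves to (3,3)(W), (1,3)(W), (4,2)(W), (4,1)(W); every one is W ⇒ L
(5,1): moves to (4,1)(W), (2,1)(W), (0,1)(W), (5,0)(W); every one is W ⇒ L
(5,4): moves to (4,4)(W), (2,4)(W), (0,4)(W), (5,3)(W), (5,2)(W), (5,0)(W); every one is W ⇒ L
(6,0): moves to (5,0)(W), (3,0)(W), (1,0)(W); every one is W ⇒ L
(6,3): moves to (5,3)(W), (3,3)(W), (1,3)(W), (6,2)(W), (6,1)(W); every one is W ⇒ L
Every other cell has at least one move into one of the L cells above, so it is W.
L cells per row: a=0: 2, a=1: 2, a=2: 2, a=3: 2, a=4: 2, a=5: 2, a=6: 2; total 14.

14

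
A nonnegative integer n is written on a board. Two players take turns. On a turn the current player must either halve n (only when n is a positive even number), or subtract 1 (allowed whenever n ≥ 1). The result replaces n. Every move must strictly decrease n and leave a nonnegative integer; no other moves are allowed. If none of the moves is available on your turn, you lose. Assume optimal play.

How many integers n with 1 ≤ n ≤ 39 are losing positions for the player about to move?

19

Positions with no move are L. A position that does have a move is losing for the player to move precisely when every available move leads to a winning position for the opponent. Fill in the labels:
n=0: no move → L
n=1: →0(L), so W
n=2: →1(W) only, which is W, so L
n=3: →2(L), so W
n=4: →2(L), so W
n=5: →4(W) only, which is W, so L
n=6: →5(L), so W
n=7: →6(W) only, which is W, so L
n=8: →7(L), so W
n=9: →8(W) only, which is W, so L
n=10: →5(L), so W
n=11: →10(W) only, which is W, so L
n=12: →11(L), so W
n=13: →12(W) only, which is W, so L
n=14: →7(L), so W
n=15: →14(W) only, which is W, so L
n=16: →15(L), so W
n=17: →16(W) only, which is W, so L
n=18: →9(L), so W
n=19: →18(W) only, which is W, so L
n=20: →19(L), so W
n=21: →20(W) only, which is W, so L
n=22: →11(L), so W
n=23: →22(W) only, which is W, so L
n=24: →23(L), so W
n=25: →24(W) only, which is W, so L
n=26: →13(L), so W
n=27: →26(W) only, which is W, so L
n=28: →27(L), so W
n=29: →28(W) only, which is W, so L
n=30: →15(L), so W
n=31: →30(W) only, which is W, so L
n=32: →31(L), so W
n=33: →32(W) only, which is W, so L
n=34: →17(L), so W
n=35: →34(W) only, which is W, so L
n=36: →35(L), so W
n=37: →36(W) only, which is W, so L
n=38: →19(L), so W
n=39: →38(W) only, which is W, so L
L entries with 1 ≤ n ≤ 39 (n=0 is outside the asked range and is not counted): n = 2, 5, 7, 9, 11, 13, 15, 17, 19, 21, 23, 25, 27, 29, 31, 33, 35, 37, 39; that makes 19.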